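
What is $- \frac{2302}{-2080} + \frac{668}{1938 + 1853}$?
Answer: $\frac{5058161}{3942640} \approx 1.2829$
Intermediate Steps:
$- \frac{2302}{-2080} + \frac{668}{1938 + 1853} = \left(-2302\right) \left(- \frac{1}{2080}\right) + \frac{668}{3791} = \frac{1151}{1040} + 668 \cdot \frac{1}{3791} = \frac{1151}{1040} + \frac{668}{3791} = \frac{5058161}{3942640}$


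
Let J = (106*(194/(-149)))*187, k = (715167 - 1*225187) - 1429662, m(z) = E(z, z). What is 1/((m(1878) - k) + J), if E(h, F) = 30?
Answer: 149/136171620 ≈ 1.0942e-6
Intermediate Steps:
m(z) = 30
k = -939682 (k = (715167 - 225187) - 1429662 = 489980 - 1429662 = -939682)
J = -3845468/149 (J = (106*(194*(-1/149)))*187 = (106*(-194/149))*187 = -20564/149*187 = -3845468/149 ≈ -25809.)
1/((m(1878) - k) + J) = 1/((30 - 1*(-939682)) - 3845468/149) = 1/((30 + 939682) - 3845468/149) = 1/(939712 - 3845468/149) = 1/(136171620/149) = 149/136171620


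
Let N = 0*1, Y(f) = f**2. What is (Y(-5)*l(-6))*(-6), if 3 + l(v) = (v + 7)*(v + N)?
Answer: 1350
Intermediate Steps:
N = 0
l(v) = -3 + v*(7 + v) (l(v) = -3 + (v + 7)*(v + 0) = -3 + (7 + v)*v = -3 + v*(7 + v))
(Y(-5)*l(-6))*(-6) = ((-5)**2*(-3 + (-6)**2 + 7*(-6)))*(-6) = (25*(-3 + 36 - 42))*(-6) = (25*(-9))*(-6) = -225*(-6) = 1350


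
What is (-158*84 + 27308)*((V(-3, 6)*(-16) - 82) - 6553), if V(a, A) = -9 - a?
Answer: -91781404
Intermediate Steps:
(-158*84 + 27308)*((V(-3, 6)*(-16) - 82) - 6553) = (-158*84 + 27308)*(((-9 - 1*(-3))*(-16) - 82) - 6553) = (-13272 + 27308)*(((-9 + 3)*(-16) - 82) - 6553) = 14036*((-6*(-16) - 82) - 6553) = 14036*((96 - 82) - 6553) = 14036*(14 - 6553) = 14036*(-6539) = -91781404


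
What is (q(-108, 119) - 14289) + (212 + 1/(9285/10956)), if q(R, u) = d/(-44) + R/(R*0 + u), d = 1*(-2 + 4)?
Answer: -114060009759/8102710 ≈ -14077.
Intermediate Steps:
d = 2 (d = 1*2 = 2)
q(R, u) = -1/22 + R/u (q(R, u) = 2/(-44) + R/(R*0 + u) = 2*(-1/44) + R/(0 + u) = -1/22 + R/u)
(q(-108, 119) - 14289) + (212 + 1/(9285/10956)) = ((-108 - 1/22*119)/119 - 14289) + (212 + 1/(9285/10956)) = ((-108 - 119/22)/119 - 14289) + (212 + 1/(9285*(1/10956))) = ((1/119)*(-2495/22) - 14289) + (212 + 1/(3095/3652)) = (-2495/2618 - 14289) + (212 + 3652/3095) = -37411097/2618 + 659792/3095 = -114060009759/8102710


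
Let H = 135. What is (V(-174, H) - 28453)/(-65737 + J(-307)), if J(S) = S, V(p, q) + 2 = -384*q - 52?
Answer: 80347/66044 ≈ 1.2166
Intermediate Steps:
V(p, q) = -54 - 384*q (V(p, q) = -2 + (-384*q - 52) = -2 + (-52 - 384*q) = -54 - 384*q)
(V(-174, H) - 28453)/(-65737 + J(-307)) = ((-54 - 384*135) - 28453)/(-65737 - 307) = ((-54 - 51840) - 28453)/(-66044) = (-51894 - 28453)*(-1/66044) = -80347*(-1/66044) = 80347/66044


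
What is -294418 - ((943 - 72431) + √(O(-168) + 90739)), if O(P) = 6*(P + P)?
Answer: -222930 - 17*√307 ≈ -2.2323e+5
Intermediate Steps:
O(P) = 12*P (O(P) = 6*(2*P) = 12*P)
-294418 - ((943 - 72431) + √(O(-168) + 90739)) = -294418 - ((943 - 72431) + √(12*(-168) + 90739)) = -294418 - (-71488 + √(-2016 + 90739)) = -294418 - (-71488 + √88723) = -294418 - (-71488 + 17*√307) = -294418 + (71488 - 17*√307) = -222930 - 17*√307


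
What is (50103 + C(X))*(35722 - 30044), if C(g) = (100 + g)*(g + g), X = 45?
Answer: 358582734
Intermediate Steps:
C(g) = 2*g*(100 + g) (C(g) = (100 + g)*(2*g) = 2*g*(100 + g))
(50103 + C(X))*(35722 - 30044) = (50103 + 2*45*(100 + 45))*(35722 - 30044) = (50103 + 2*45*145)*5678 = (50103 + 13050)*5678 = 63153*5678 = 358582734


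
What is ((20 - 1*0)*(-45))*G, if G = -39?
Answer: 35100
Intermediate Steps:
((20 - 1*0)*(-45))*G = ((20 - 1*0)*(-45))*(-39) = ((20 + 0)*(-45))*(-39) = (20*(-45))*(-39) = -900*(-39) = 35100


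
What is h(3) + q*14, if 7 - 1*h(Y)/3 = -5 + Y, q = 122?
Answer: 1735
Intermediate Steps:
h(Y) = 36 - 3*Y (h(Y) = 21 - 3*(-5 + Y) = 21 + (15 - 3*Y) = 36 - 3*Y)
h(3) + q*14 = (36 - 3*3) + 122*14 = (36 - 9) + 1708 = 27 + 1708 = 1735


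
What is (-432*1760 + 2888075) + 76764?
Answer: 2204519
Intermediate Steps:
(-432*1760 + 2888075) + 76764 = (-760320 + 2888075) + 76764 = 2127755 + 76764 = 2204519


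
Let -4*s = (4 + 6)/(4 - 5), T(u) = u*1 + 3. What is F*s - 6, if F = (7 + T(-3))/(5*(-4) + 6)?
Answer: -29/4 ≈ -7.2500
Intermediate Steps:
T(u) = 3 + u (T(u) = u + 3 = 3 + u)
F = -½ (F = (7 + (3 - 3))/(5*(-4) + 6) = (7 + 0)/(-20 + 6) = 7/(-14) = 7*(-1/14) = -½ ≈ -0.50000)
s = 5/2 (s = -(4 + 6)/(4*(4 - 5)) = -5/(2*(-1)) = -5*(-1)/2 = -¼*(-10) = 5/2 ≈ 2.5000)
F*s - 6 = -½*5/2 - 6 = -5/4 - 6 = -29/4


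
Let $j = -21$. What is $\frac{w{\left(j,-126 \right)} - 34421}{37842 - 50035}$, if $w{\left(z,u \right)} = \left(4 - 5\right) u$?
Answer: $\frac{34295}{12193} \approx 2.8127$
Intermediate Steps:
$w{\left(z,u \right)} = - u$
$\frac{w{\left(j,-126 \right)} - 34421}{37842 - 50035} = \frac{\left(-1\right) \left(-126\right) - 34421}{37842 - 50035} = \frac{126 - 34421}{-12193} = \left(-34295\right) \left(- \frac{1}{12193}\right) = \frac{34295}{12193}$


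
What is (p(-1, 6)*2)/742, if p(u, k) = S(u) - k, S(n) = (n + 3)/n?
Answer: -8/371 ≈ -0.021563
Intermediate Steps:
S(n) = (3 + n)/n
p(u, k) = -k + (3 + u)/u (p(u, k) = (3 + u)/u - k = -k + (3 + u)/u)
(p(-1, 6)*2)/742 = ((1 - 1*6 + 3/(-1))*2)/742 = ((1 - 6 + 3*(-1))*2)*(1/742) = ((1 - 6 - 3)*2)*(1/742) = -8*2*(1/742) = -16*1/742 = -8/371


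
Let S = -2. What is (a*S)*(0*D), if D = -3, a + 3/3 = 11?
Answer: 0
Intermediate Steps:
a = 10 (a = -1 + 11 = 10)
(a*S)*(0*D) = (10*(-2))*(0*(-3)) = -20*0 = 0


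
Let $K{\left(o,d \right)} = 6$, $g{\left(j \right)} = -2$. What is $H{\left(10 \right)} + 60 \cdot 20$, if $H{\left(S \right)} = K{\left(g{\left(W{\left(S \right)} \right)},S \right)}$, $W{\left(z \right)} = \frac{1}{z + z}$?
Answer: $1206$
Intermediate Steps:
$W{\left(z \right)} = \frac{1}{2 z}$
$H{\left(S \right)} = 6$
$H{\left(10 \right)} + 60 \cdot 20 = 6 + 60 \cdot 20 = 6 + 1200 = 1206$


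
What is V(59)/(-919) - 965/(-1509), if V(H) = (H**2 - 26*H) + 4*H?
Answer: -2407312/1386771 ≈ -1.7359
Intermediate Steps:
V(H) = H**2 - 22*H
V(59)/(-919) - 965/(-1509) = (59*(-22 + 59))/(-919) - 965/(-1509) = (59*37)*(-1/919) - 965*(-1/1509) = 2183*(-1/919) + 965/1509 = -2183/919 + 965/1509 = -2407312/1386771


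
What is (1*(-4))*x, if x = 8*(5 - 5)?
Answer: 0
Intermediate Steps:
x = 0 (x = 8*0 = 0)
(1*(-4))*x = (1*(-4))*0 = -4*0 = 0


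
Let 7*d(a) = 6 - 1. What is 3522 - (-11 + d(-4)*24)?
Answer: 24611/7 ≈ 3515.9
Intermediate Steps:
d(a) = 5/7 (d(a) = (6 - 1)/7 = (⅐)*5 = 5/7)
3522 - (-11 + d(-4)*24) = 3522 - (-11 + (5/7)*24) = 3522 - (-11 + 120/7) = 3522 - 1*43/7 = 3522 - 43/7 = 24611/7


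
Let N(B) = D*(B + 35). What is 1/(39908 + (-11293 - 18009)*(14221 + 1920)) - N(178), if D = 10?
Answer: -1007327425621/472923674 ≈ -2130.0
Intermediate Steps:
N(B) = 350 + 10*B (N(B) = 10*(B + 35) = 10*(35 + B) = 350 + 10*B)
1/(39908 + (-11293 - 18009)*(14221 + 1920)) - N(178) = 1/(39908 + (-11293 - 18009)*(14221 + 1920)) - (350 + 10*178) = 1/(39908 - 29302*16141) - (350 + 1780) = 1/(39908 - 472963582) - 1*2130 = 1/(-472923674) - 2130 = -1/472923674 - 2130 = -1007327425621/472923674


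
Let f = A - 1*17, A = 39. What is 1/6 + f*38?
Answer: 5017/6 ≈ 836.17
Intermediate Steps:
f = 22 (f = 39 - 1*17 = 39 - 17 = 22)
1/6 + f*38 = 1/6 + 22*38 = ⅙ + 836 = 5017/6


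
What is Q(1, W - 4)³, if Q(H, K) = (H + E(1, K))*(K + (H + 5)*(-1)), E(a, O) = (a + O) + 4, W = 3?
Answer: -42875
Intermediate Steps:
E(a, O) = 4 + O + a (E(a, O) = (O + a) + 4 = 4 + O + a)
Q(H, K) = (-5 + K - H)*(5 + H + K) (Q(H, K) = (H + (4 + K + 1))*(K + (H + 5)*(-1)) = (H + (5 + K))*(K + (5 + H)*(-1)) = (5 + H + K)*(K + (-5 - H)) = (5 + H + K)*(-5 + K - H) = (-5 + K - H)*(5 + H + K))
Q(1, W - 4)³ = (-25 + (3 - 4)² - 1*1² - 10*1)³ = (-25 + (-1)² - 1*1 - 10)³ = (-25 + 1 - 1 - 10)³ = (-35)³ = -42875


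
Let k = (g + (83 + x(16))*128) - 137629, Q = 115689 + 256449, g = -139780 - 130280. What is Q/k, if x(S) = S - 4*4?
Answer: -124046/132355 ≈ -0.93722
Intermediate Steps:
x(S) = -16 + S (x(S) = S - 16 = -16 + S)
g = -270060
Q = 372138
k = -397065 (k = (-270060 + (83 + (-16 + 16))*128) - 137629 = (-270060 + (83 + 0)*128) - 137629 = (-270060 + 83*128) - 137629 = (-270060 + 10624) - 137629 = -259436 - 137629 = -397065)
Q/k = 372138/(-397065) = 372138*(-1/397065) = -124046/132355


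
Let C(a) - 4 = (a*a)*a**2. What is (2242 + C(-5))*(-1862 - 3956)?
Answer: -16703478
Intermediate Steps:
C(a) = 4 + a**4 (C(a) = 4 + (a*a)*a**2 = 4 + a**2*a**2 = 4 + a**4)
(2242 + C(-5))*(-1862 - 3956) = (2242 + (4 + (-5)**4))*(-1862 - 3956) = (2242 + (4 + 625))*(-5818) = (2242 + 629)*(-5818) = 2871*(-5818) = -16703478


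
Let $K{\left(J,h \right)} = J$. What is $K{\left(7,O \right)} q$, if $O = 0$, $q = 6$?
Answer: $42$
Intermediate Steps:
$K{\left(7,O \right)} q = 7 \cdot 6 = 42$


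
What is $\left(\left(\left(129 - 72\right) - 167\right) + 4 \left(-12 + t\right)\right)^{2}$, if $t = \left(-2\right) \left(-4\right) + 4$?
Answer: $12100$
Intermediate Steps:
$t = 12$ ($t = 8 + 4 = 12$)
$\left(\left(\left(129 - 72\right) - 167\right) + 4 \left(-12 + t\right)\right)^{2} = \left(\left(\left(129 - 72\right) - 167\right) + 4 \left(-12 + 12\right)\right)^{2} = \left(\left(57 - 167\right) + 4 \cdot 0\right)^{2} = \left(-110 + 0\right)^{2} = \left(-110\right)^{2} = 12100$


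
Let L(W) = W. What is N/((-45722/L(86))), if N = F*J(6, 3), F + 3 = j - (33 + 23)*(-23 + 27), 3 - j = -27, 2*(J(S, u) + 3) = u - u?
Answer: -25413/22861 ≈ -1.1116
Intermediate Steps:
J(S, u) = -3 (J(S, u) = -3 + (u - u)/2 = -3 + (½)*0 = -3 + 0 = -3)
j = 30 (j = 3 - 1*(-27) = 3 + 27 = 30)
F = -197 (F = -3 + (30 - (33 + 23)*(-23 + 27)) = -3 + (30 - 56*4) = -3 + (30 - 1*224) = -3 + (30 - 224) = -3 - 194 = -197)
N = 591 (N = -197*(-3) = 591)
N/((-45722/L(86))) = 591/((-45722/86)) = 591/((-45722*1/86)) = 591/(-22861/43) = 591*(-43/22861) = -25413/22861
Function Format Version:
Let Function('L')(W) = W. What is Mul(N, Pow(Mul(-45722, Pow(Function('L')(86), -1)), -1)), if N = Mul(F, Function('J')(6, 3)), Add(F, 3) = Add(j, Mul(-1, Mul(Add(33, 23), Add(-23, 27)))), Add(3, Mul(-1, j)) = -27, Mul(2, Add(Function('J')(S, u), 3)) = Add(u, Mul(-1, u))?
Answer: Rational(-25413, 22861) ≈ -1.1116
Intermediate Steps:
Function('J')(S, u) = -3 (Function('J')(S, u) = Add(-3, Mul(Rational(1, 2), Add(u, Mul(-1, u)))) = Add(-3, Mul(Rational(1, 2), 0)) = Add(-3, 0) = -3)
j = 30 (j = Add(3, Mul(-1, -27)) = Add(3, 27) = 30)
F = -197 (F = Add(-3, Add(30, Mul(-1, Mul(Add(33, 23), Add(-23, 27))))) = Add(-3, Add(30, Mul(-1, Mul(56, 4)))) = Add(-3, Add(30, Mul(-1, 224))) = Add(-3, Add(30, -224)) = Add(-3, -194) = -197)
N = 591 (N = Mul(-197, -3) = 591)
Mul(N, Pow(Mul(-45722, Pow(Function('L')(86), -1)), -1)) = Mul(591, Pow(Mul(-45722, Pow(86, -1)), -1)) = Mul(591, Pow(Mul(-45722, Rational(1, 86)), -1)) = Mul(591, Pow(Rational(-22861, 43), -1)) = Mul(591, Rational(-43, 22861)) = Rational(-25413, 22861)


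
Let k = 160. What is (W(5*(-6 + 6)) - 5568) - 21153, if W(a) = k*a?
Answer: -26721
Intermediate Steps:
W(a) = 160*a
(W(5*(-6 + 6)) - 5568) - 21153 = (160*(5*(-6 + 6)) - 5568) - 21153 = (160*(5*0) - 5568) - 21153 = (160*0 - 5568) - 21153 = (0 - 5568) - 21153 = -5568 - 21153 = -26721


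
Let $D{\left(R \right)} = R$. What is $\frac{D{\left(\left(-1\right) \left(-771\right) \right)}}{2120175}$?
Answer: $\frac{257}{706725} \approx 0.00036365$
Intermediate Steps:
$\frac{D{\left(\left(-1\right) \left(-771\right) \right)}}{2120175} = \frac{\left(-1\right) \left(-771\right)}{2120175} = 771 \cdot \frac{1}{2120175} = \frac{257}{706725}$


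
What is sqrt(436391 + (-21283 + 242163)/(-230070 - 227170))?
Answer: sqrt(57022171768569)/11431 ≈ 660.60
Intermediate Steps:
sqrt(436391 + (-21283 + 242163)/(-230070 - 227170)) = sqrt(436391 + 220880/(-457240)) = sqrt(436391 + 220880*(-1/457240)) = sqrt(436391 - 5522/11431) = sqrt(4988379999/11431) = sqrt(57022171768569)/11431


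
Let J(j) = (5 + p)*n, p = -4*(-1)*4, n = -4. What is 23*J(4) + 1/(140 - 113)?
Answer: -52163/27 ≈ -1932.0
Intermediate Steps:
p = 16 (p = 4*4 = 16)
J(j) = -84 (J(j) = (5 + 16)*(-4) = 21*(-4) = -84)
23*J(4) + 1/(140 - 113) = 23*(-84) + 1/(140 - 113) = -1932 + 1/27 = -52163/27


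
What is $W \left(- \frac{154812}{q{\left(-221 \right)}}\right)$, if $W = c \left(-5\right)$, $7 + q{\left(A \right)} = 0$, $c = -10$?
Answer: $1105800$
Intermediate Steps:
$q{\left(A \right)} = -7$ ($q{\left(A \right)} = -7 + 0 = -7$)
$W = 50$ ($W = \left(-10\right) \left(-5\right) = 50$)
$W \left(- \frac{154812}{q{\left(-221 \right)}}\right) = 50 \left(- \frac{154812}{-7}\right) = 50 \left(\left(-154812\right) \left(- \frac{1}{7}\right)\right) = 50 \cdot 22116 = 1105800$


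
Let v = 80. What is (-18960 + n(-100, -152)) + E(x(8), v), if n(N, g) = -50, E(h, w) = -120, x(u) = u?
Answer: -19130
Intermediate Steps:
(-18960 + n(-100, -152)) + E(x(8), v) = (-18960 - 50) - 120 = -19010 - 120 = -19130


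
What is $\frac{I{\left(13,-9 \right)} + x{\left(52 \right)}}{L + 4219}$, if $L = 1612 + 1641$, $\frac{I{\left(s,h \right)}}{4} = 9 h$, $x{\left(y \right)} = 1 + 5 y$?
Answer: $- \frac{63}{7472} \approx -0.0084315$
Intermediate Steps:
$I{\left(s,h \right)} = 36 h$ ($I{\left(s,h \right)} = 4 \cdot 9 h = 36 h$)
$L = 3253$
$\frac{I{\left(13,-9 \right)} + x{\left(52 \right)}}{L + 4219} = \frac{36 \left(-9\right) + \left(1 + 5 \cdot 52\right)}{3253 + 4219} = \frac{-324 + \left(1 + 260\right)}{7472} = \left(-324 + 261\right) \frac{1}{7472} = \left(-63\right) \frac{1}{7472} = - \frac{63}{7472}$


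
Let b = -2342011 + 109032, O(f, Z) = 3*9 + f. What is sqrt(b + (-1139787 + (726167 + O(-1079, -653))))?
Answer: I*sqrt(2647651) ≈ 1627.2*I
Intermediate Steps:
O(f, Z) = 27 + f
b = -2232979
sqrt(b + (-1139787 + (726167 + O(-1079, -653)))) = sqrt(-2232979 + (-1139787 + (726167 + (27 - 1079)))) = sqrt(-2232979 + (-1139787 + (726167 - 1052))) = sqrt(-2232979 + (-1139787 + 725115)) = sqrt(-2232979 - 414672) = sqrt(-2647651) = I*sqrt(2647651)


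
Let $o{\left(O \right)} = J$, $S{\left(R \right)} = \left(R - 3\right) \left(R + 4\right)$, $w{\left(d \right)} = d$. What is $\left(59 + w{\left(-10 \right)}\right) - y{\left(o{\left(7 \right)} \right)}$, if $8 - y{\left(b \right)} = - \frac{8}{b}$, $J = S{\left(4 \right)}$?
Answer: $40$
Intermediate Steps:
$S{\left(R \right)} = \left(-3 + R\right) \left(4 + R\right)$
$J = 8$ ($J = -12 + 4 + 4^{2} = -12 + 4 + 16 = 8$)
$o{\left(O \right)} = 8$
$y{\left(b \right)} = 8 + \frac{8}{b}$ ($y{\left(b \right)} = 8 - - \frac{8}{b} = 8 + \frac{8}{b}$)
$\left(59 + w{\left(-10 \right)}\right) - y{\left(o{\left(7 \right)} \right)} = \left(59 - 10\right) - \left(8 + \frac{8}{8}\right) = 49 - \left(8 + 8 \cdot \frac{1}{8}\right) = 49 - \left(8 + 1\right) = 49 - 9 = 40$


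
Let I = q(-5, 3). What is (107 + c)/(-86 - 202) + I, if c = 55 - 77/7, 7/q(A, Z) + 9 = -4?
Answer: -3979/3744 ≈ -1.0628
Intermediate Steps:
q(A, Z) = -7/13 (q(A, Z) = 7/(-9 - 4) = 7/(-13) = 7*(-1/13) = -7/13)
I = -7/13 ≈ -0.53846
c = 44 (c = 55 - 77/7 = 55 - 1*11 = 55 - 11 = 44)
(107 + c)/(-86 - 202) + I = (107 + 44)/(-86 - 202) - 7/13 = 151/(-288) - 7/13 = 151*(-1/288) - 7/13 = -151/288 - 7/13 = -3979/3744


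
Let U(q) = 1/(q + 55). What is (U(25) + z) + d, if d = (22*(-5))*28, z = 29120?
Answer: 2083201/80 ≈ 26040.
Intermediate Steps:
U(q) = 1/(55 + q)
d = -3080 (d = -110*28 = -3080)
(U(25) + z) + d = (1/(55 + 25) + 29120) - 3080 = (1/80 + 29120) - 3080 = 2329601/80 - 3080 = 2083201/80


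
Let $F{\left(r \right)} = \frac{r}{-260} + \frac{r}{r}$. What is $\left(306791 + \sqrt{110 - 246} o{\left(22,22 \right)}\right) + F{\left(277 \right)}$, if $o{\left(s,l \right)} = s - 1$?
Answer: $\frac{79765643}{260} + 42 i \sqrt{34} \approx 3.0679 \cdot 10^{5} + 244.9 i$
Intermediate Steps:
$F{\left(r \right)} = 1 - \frac{r}{260}$ ($F{\left(r \right)} = r \left(- \frac{1}{260}\right) + 1 = - \frac{r}{260} + 1 = 1 - \frac{r}{260}$)
$o{\left(s,l \right)} = -1 + s$
$\left(306791 + \sqrt{110 - 246} o{\left(22,22 \right)}\right) + F{\left(277 \right)} = \left(306791 + \sqrt{110 - 246} \left(-1 + 22\right)\right) + \left(1 - \frac{277}{260}\right) = \left(306791 + \sqrt{-136} \cdot 21\right) + \left(1 - \frac{277}{260}\right) = \left(306791 + 2 i \sqrt{34} \cdot 21\right) - \frac{17}{260} = \left(306791 + 42 i \sqrt{34}\right) - \frac{17}{260} = \frac{79765643}{260} + 42 i \sqrt{34}$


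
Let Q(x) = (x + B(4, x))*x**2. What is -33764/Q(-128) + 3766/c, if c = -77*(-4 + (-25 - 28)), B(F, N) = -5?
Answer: 826531/946176 ≈ 0.87355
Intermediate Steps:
c = 4389 (c = -77*(-4 - 53) = -77*(-57) = 4389)
Q(x) = x**2*(-5 + x) (Q(x) = (x - 5)*x**2 = (-5 + x)*x**2 = x**2*(-5 + x))
-33764/Q(-128) + 3766/c = -33764*1/(16384*(-5 - 128)) + 3766/4389 = -33764/(16384*(-133)) + 3766*(1/4389) = -33764/(-2179072) + 538/627 = -33764*(-1/2179072) + 538/627 = 8441/544768 + 538/627 = 826531/946176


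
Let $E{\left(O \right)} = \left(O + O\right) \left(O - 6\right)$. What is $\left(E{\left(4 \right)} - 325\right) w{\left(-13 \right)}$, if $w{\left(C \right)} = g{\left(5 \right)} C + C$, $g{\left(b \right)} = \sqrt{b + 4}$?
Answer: $17732$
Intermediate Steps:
$g{\left(b \right)} = \sqrt{4 + b}$
$E{\left(O \right)} = 2 O \left(-6 + O\right)$
$w{\left(C \right)} = 4 C$ ($w{\left(C \right)} = \sqrt{4 + 5} C + C = \sqrt{9} C + C = 3 C + C = 4 C$)
$\left(E{\left(4 \right)} - 325\right) w{\left(-13 \right)} = \left(2 \cdot 4 \left(-6 + 4\right) - 325\right) 4 \left(-13\right) = \left(2 \cdot 4 \left(-2\right) - 325\right) \left(-52\right) = \left(-16 - 325\right) \left(-52\right) = \left(-341\right) \left(-52\right) = 17732$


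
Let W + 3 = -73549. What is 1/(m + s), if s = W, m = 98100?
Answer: 1/24548 ≈ 4.0737e-5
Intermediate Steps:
W = -73552 (W = -3 - 73549 = -73552)
s = -73552
1/(m + s) = 1/(98100 - 73552) = 1/24548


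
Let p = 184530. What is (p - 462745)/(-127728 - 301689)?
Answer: 278215/429417 ≈ 0.64789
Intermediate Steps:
(p - 462745)/(-127728 - 301689) = (184530 - 462745)/(-127728 - 301689) = -278215/(-429417) = -278215*(-1/429417) = 278215/429417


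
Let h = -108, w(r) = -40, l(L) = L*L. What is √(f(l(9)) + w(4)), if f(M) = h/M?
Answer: 2*I*√93/3 ≈ 6.4291*I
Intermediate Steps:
l(L) = L²
f(M) = -108/M
√(f(l(9)) + w(4)) = √(-108/(9²) - 40) = √(-108/81 - 40) = √(-108*1/81 - 40) = √(-4/3 - 40) = √(-124/3) = 2*I*√93/3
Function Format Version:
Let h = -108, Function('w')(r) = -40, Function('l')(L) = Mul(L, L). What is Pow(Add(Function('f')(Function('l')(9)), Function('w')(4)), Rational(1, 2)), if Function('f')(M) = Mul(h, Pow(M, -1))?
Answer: Mul(Rational(2, 3), I, Pow(93, Rational(1, 2))) ≈ Mul(6.4291, I)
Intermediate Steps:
Function('l')(L) = Pow(L, 2)
Function('f')(M) = Mul(-108, Pow(M, -1))
Pow(Add(Function('f')(Function('l')(9)), Function('w')(4)), Rational(1, 2)) = Pow(Add(Mul(-108, Pow(Pow(9, 2), -1)), -40), Rational(1, 2)) = Pow(Add(Mul(-108, Pow(81, -1)), -40), Rational(1, 2)) = Pow(Add(Mul(-108, Rational(1, 81)), -40), Rational(1, 2)) = Pow(Add(Rational(-4, 3), -40), Rational(1, 2)) = Pow(Rational(-124, 3), Rational(1, 2)) = Mul(Rational(2, 3), I, Pow(93, Rational(1, 2)))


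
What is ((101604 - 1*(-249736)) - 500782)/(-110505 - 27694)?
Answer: 149442/138199 ≈ 1.0814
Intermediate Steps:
((101604 - 1*(-249736)) - 500782)/(-110505 - 27694) = ((101604 + 249736) - 500782)/(-138199) = (351340 - 500782)*(-1/138199) = -149442*(-1/138199) = 149442/138199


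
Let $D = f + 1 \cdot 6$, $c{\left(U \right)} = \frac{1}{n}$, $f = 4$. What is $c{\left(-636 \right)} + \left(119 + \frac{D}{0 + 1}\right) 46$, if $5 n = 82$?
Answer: $\frac{486593}{82} \approx 5934.1$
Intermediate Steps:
$n = \frac{82}{5}$ ($n = \frac{1}{5} \cdot 82 = \frac{82}{5} \approx 16.4$)
$c{\left(U \right)} = \frac{5}{82}$ ($c{\left(U \right)} = \frac{1}{\frac{82}{5}} = \frac{5}{82}$)
$D = 10$ ($D = 4 + 1 \cdot 6 = 4 + 6 = 10$)
$c{\left(-636 \right)} + \left(119 + \frac{D}{0 + 1}\right) 46 = \frac{5}{82} + \left(119 + \frac{1}{0 + 1} \cdot 10\right) 46 = \frac{5}{82} + \left(119 + 1^{-1} \cdot 10\right) 46 = \frac{5}{82} + \left(119 + 1 \cdot 10\right) 46 = \frac{5}{82} + \left(119 + 10\right) 46 = \frac{5}{82} + 129 \cdot 46 = \frac{5}{82} + 5934 = \frac{486593}{82}$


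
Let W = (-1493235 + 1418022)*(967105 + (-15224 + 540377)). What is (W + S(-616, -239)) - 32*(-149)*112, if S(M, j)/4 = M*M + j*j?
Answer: -112234920630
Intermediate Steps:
W = -112237200954 (W = -75213*(967105 + 525153) = -75213*1492258 = -112237200954)
S(M, j) = 4*M**2 + 4*j**2 (S(M, j) = 4*(M*M + j*j) = 4*(M**2 + j**2) = 4*M**2 + 4*j**2)
(W + S(-616, -239)) - 32*(-149)*112 = (-112237200954 + (4*(-616)**2 + 4*(-239)**2)) - 32*(-149)*112 = (-112237200954 + (4*379456 + 4*57121)) + 4768*112 = (-112237200954 + (1517824 + 228484)) + 534016 = (-112237200954 + 1746308) + 534016 = -112235454646 + 534016 = -112234920630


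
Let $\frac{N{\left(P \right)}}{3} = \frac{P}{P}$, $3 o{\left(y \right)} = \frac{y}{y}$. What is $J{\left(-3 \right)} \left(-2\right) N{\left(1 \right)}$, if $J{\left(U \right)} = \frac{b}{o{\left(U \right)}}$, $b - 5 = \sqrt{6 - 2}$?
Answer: $-126$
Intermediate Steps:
$o{\left(y \right)} = \frac{1}{3}$ ($o{\left(y \right)} = \frac{y \frac{1}{y}}{3} = \frac{1}{3} \cdot 1 = \frac{1}{3}$)
$b = 7$ ($b = 5 + \sqrt{6 - 2} = 5 + \sqrt{4} = 5 + 2 = 7$)
$N{\left(P \right)} = 3$ ($N{\left(P \right)} = 3 \frac{P}{P} = 3 \cdot 1 = 3$)
$J{\left(U \right)} = 21$ ($J{\left(U \right)} = 7 \frac{1}{\frac{1}{3}} = 7 \cdot 3 = 21$)
$J{\left(-3 \right)} \left(-2\right) N{\left(1 \right)} = 21 \left(-2\right) 3 = \left(-42\right) 3 = -126$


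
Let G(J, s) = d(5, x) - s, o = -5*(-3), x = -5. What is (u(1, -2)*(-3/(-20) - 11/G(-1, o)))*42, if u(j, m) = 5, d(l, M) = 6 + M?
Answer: 393/2 ≈ 196.50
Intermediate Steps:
o = 15
G(J, s) = 1 - s (G(J, s) = (6 - 5) - s = 1 - s)
(u(1, -2)*(-3/(-20) - 11/G(-1, o)))*42 = (5*(-3/(-20) - 11/(1 - 1*15)))*42 = (5*(-3*(-1/20) - 11/(1 - 15)))*42 = (5*(3/20 - 11/(-14)))*42 = (5*(3/20 - 11*(-1/14)))*42 = (5*(3/20 + 11/14))*42 = (5*(131/140))*42 = (131/28)*42 = 393/2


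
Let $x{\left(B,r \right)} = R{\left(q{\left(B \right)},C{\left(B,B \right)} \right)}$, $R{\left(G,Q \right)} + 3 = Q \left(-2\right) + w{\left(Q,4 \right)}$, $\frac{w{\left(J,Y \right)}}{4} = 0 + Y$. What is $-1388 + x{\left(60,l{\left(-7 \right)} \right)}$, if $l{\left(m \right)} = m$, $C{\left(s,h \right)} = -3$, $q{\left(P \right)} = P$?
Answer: $-1369$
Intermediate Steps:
$w{\left(J,Y \right)} = 4 Y$ ($w{\left(J,Y \right)} = 4 \left(0 + Y\right) = 4 Y$)
$R{\left(G,Q \right)} = 13 - 2 Q$ ($R{\left(G,Q \right)} = -3 + \left(Q \left(-2\right) + 4 \cdot 4\right) = -3 - \left(-16 + 2 Q\right) = 13 - 2 Q$)
$x{\left(B,r \right)} = 19$ ($x{\left(B,r \right)} = 13 - -6 = 13 + 6 = 19$)
$-1388 + x{\left(60,l{\left(-7 \right)} \right)} = -1388 + 19 = -1369$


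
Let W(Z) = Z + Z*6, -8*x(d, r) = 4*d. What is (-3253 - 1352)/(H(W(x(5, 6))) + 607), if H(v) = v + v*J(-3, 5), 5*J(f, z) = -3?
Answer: -307/40 ≈ -7.6750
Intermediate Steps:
x(d, r) = -d/2
J(f, z) = -⅗ (J(f, z) = (⅕)*(-3) = -⅗)
W(Z) = 7*Z (W(Z) = Z + 6*Z = 7*Z)
H(v) = 2*v/5 (H(v) = v + v*(-⅗) = v - 3*v/5 = 2*v/5)
(-3253 - 1352)/(H(W(x(5, 6))) + 607) = (-3253 - 1352)/(2*(7*(-½*5))/5 + 607) = -4605/(2*(7*(-5/2))/5 + 607) = -4605/((⅖)*(-35/2) + 607) = -4605/(-7 + 607) = -4605/600 = -4605*1/600 = -307/40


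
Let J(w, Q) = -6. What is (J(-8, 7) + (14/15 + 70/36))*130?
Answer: -3653/9 ≈ -405.89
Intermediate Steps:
(J(-8, 7) + (14/15 + 70/36))*130 = (-6 + (14/15 + 70/36))*130 = (-6 + (14*(1/15) + 70*(1/36)))*130 = (-6 + (14/15 + 35/18))*130 = (-6 + 259/90)*130 = -281/90*130 = -3653/9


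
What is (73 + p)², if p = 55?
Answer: 16384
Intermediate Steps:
(73 + p)² = (73 + 55)² = 128² = 16384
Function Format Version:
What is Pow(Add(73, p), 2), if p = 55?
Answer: 16384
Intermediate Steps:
Pow(Add(73, p), 2) = Pow(Add(73, 55), 2) = Pow(128, 2) = 16384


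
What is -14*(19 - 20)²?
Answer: -14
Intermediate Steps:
-14*(19 - 20)² = -14*(-1)² = -14*1 = -14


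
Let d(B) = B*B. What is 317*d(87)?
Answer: 2399373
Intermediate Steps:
d(B) = B**2
317*d(87) = 317*87**2 = 317*7569 = 2399373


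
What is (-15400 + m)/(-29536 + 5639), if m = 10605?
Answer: 4795/23897 ≈ 0.20065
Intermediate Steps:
(-15400 + m)/(-29536 + 5639) = (-15400 + 10605)/(-29536 + 5639) = -4795/(-23897) = -4795*(-1/23897) = 4795/23897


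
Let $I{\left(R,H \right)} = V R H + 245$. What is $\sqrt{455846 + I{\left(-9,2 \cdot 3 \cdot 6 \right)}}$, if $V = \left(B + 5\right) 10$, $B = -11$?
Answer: $\sqrt{475531} \approx 689.59$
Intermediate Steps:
$V = -60$ ($V = \left(-11 + 5\right) 10 = \left(-6\right) 10 = -60$)
$I{\left(R,H \right)} = 245 - 60 H R$ ($I{\left(R,H \right)} = - 60 R H + 245 = - 60 H R + 245 = 245 - 60 H R$)
$\sqrt{455846 + I{\left(-9,2 \cdot 3 \cdot 6 \right)}} = \sqrt{455846 - \left(-245 + 60 \cdot 2 \cdot 3 \cdot 6 \left(-9\right)\right)} = \sqrt{455846 - \left(-245 + 60 \cdot 6 \cdot 6 \left(-9\right)\right)} = \sqrt{455846 - \left(-245 + 2160 \left(-9\right)\right)} = \sqrt{455846 + \left(245 + 19440\right)} = \sqrt{455846 + 19685} = \sqrt{475531}$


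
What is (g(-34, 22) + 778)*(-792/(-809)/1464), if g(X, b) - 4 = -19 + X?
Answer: 24057/49349 ≈ 0.48749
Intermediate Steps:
g(X, b) = -15 + X (g(X, b) = 4 + (-19 + X) = -15 + X)
(g(-34, 22) + 778)*(-792/(-809)/1464) = ((-15 - 34) + 778)*(-792/(-809)/1464) = (-49 + 778)*(-792*(-1/809)*(1/1464)) = 729*((792/809)*(1/1464)) = 729*(33/49349) = 24057/49349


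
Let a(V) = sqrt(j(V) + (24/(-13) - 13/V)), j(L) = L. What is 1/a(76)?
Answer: 2*sqrt(18054465)/73095 ≈ 0.11626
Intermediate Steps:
a(V) = sqrt(-24/13 + V - 13/V) (a(V) = sqrt(V + (24/(-13) - 13/V)) = sqrt(V + (24*(-1/13) - 13/V)) = sqrt(V + (-24/13 - 13/V)) = sqrt(-24/13 + V - 13/V))
1/a(76) = 1/(sqrt(-312 - 2197/76 + 169*76)/13) = 1/(sqrt(-312 - 2197*1/76 + 12844)/13) = 1/(sqrt(-312 - 2197/76 + 12844)/13) = 1/(sqrt(950235/76)/13) = 1/((sqrt(18054465)/38)/13) = 1/(sqrt(18054465)/494) = 2*sqrt(18054465)/73095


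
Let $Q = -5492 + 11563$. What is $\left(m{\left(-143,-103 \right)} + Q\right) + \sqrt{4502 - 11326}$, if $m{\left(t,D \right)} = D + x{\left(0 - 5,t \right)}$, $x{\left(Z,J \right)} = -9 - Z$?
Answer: $5964 + 2 i \sqrt{1706} \approx 5964.0 + 82.608 i$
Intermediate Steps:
$Q = 6071$
$m{\left(t,D \right)} = -4 + D$ ($m{\left(t,D \right)} = D - \left(9 - 5\right) = D - 4 = -4 + D$)
$\left(m{\left(-143,-103 \right)} + Q\right) + \sqrt{4502 - 11326} = \left(\left(-4 - 103\right) + 6071\right) + \sqrt{4502 - 11326} = \left(-107 + 6071\right) + \sqrt{-6824} = 5964 + 2 i \sqrt{1706}$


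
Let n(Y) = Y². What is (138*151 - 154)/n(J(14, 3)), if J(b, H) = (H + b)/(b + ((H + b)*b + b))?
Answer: 1463517104/289 ≈ 5.0641e+6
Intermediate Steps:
J(b, H) = (H + b)/(2*b + b*(H + b)) (J(b, H) = (H + b)/(b + (b*(H + b) + b)) = (H + b)/(b + (b + b*(H + b))) = (H + b)/(2*b + b*(H + b)))
(138*151 - 154)/n(J(14, 3)) = (138*151 - 154)/(((3 + 14)/(14*(2 + 3 + 14)))²) = (20838 - 154)/(((1/14)*17/19)²) = 20684/(((1/14)*(1/19)*17)²) = 20684/((17/266)²) = 20684/(289/70756) = 20684*(70756/289) = 1463517104/289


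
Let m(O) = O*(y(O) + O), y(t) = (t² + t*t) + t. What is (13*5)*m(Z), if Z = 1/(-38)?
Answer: 2405/27436 ≈ 0.087659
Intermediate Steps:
y(t) = t + 2*t² (y(t) = (t² + t²) + t = 2*t² + t = t + 2*t²)
Z = -1/38 ≈ -0.026316
m(O) = O*(O + O*(1 + 2*O)) (m(O) = O*(O*(1 + 2*O) + O) = O*(O + O*(1 + 2*O)))
(13*5)*m(Z) = (13*5)*(2*(-1/38)²*(1 - 1/38)) = 65*(2*(1/1444)*(37/38)) = 65*(37/27436) = 2405/27436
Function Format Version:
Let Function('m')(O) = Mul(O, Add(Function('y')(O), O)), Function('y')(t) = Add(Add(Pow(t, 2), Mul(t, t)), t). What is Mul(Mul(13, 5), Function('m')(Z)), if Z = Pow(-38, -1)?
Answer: Rational(2405, 27436) ≈ 0.087659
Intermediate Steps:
Function('y')(t) = Add(t, Mul(2, Pow(t, 2))) (Function('y')(t) = Add(Add(Pow(t, 2), Pow(t, 2)), t) = Add(Mul(2, Pow(t, 2)), t) = Add(t, Mul(2, Pow(t, 2))))
Z = Rational(-1, 38) ≈ -0.026316
Function('m')(O) = Mul(O, Add(O, Mul(O, Add(1, Mul(2, O))))) (Function('m')(O) = Mul(O, Add(Mul(O, Add(1, Mul(2, O))), O)) = Mul(O, Add(O, Mul(O, Add(1, Mul(2, O))))))
Mul(Mul(13, 5), Function('m')(Z)) = Mul(Mul(13, 5), Mul(2, Pow(Rational(-1, 38), 2), Add(1, Rational(-1, 38)))) = Mul(65, Mul(2, Rational(1, 1444), Rational(37, 38))) = Mul(65, Rational(37, 27436)) = Rational(2405, 27436)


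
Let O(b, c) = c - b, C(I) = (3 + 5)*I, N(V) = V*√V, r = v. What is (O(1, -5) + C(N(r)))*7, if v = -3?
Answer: -42 - 168*I*√3 ≈ -42.0 - 290.98*I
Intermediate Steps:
r = -3
N(V) = V^(3/2)
C(I) = 8*I
(O(1, -5) + C(N(r)))*7 = ((-5 - 1*1) + 8*(-3)^(3/2))*7 = ((-5 - 1) + 8*(-3*I*√3))*7 = (-6 - 24*I*√3)*7 = -42 - 168*I*√3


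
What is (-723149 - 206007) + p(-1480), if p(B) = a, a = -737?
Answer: -929893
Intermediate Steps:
p(B) = -737
(-723149 - 206007) + p(-1480) = (-723149 - 206007) - 737 = -929156 - 737 = -929893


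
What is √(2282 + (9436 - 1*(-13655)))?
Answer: √25373 ≈ 159.29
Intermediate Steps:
√(2282 + (9436 - 1*(-13655))) = √(2282 + (9436 + 13655)) = √(2282 + 23091) = √25373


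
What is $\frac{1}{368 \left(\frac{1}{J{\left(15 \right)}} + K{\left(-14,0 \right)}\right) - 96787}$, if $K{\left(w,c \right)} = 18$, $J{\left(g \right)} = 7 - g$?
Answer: $- \frac{1}{90209} \approx -1.1085 \cdot 10^{-5}$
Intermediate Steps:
$\frac{1}{368 \left(\frac{1}{J{\left(15 \right)}} + K{\left(-14,0 \right)}\right) - 96787} = \frac{1}{368 \left(\frac{1}{7 - 15} + 18\right) - 96787} = \frac{1}{368 \left(\frac{1}{-8} + 18\right) - 96787} = \frac{1}{368 \left(- \frac{1}{8} + 18\right) - 96787} = \frac{1}{368 \cdot \frac{143}{8} - 96787} = \frac{1}{6578 - 96787} = \frac{1}{-90209} = - \frac{1}{90209}$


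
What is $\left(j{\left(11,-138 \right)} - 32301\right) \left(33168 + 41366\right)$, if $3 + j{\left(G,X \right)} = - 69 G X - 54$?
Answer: $5395069056$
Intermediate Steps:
$j{\left(G,X \right)} = -57 - 69 G X$ ($j{\left(G,X \right)} = -3 + \left(- 69 G X - 54\right) = -3 - \left(54 + 69 G X\right) = -57 - 69 G X$)
$\left(j{\left(11,-138 \right)} - 32301\right) \left(33168 + 41366\right) = \left(\left(-57 - 759 \left(-138\right)\right) - 32301\right) \left(33168 + 41366\right) = \left(\left(-57 + 104742\right) - 32301\right) 74534 = \left(104685 - 32301\right) 74534 = 72384 \cdot 74534 = 5395069056$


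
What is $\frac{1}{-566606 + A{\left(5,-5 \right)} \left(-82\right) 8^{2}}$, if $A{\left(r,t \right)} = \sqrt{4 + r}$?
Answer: $- \frac{1}{582350} \approx -1.7172 \cdot 10^{-6}$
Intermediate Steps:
$\frac{1}{-566606 + A{\left(5,-5 \right)} \left(-82\right) 8^{2}} = \frac{1}{-566606 + \sqrt{4 + 5} \left(-82\right) 8^{2}} = \frac{1}{-566606 + \sqrt{9} \left(-82\right) 64} = \frac{1}{-566606 + 3 \left(-82\right) 64} = \frac{1}{-566606 - 15744} = \frac{1}{-582350} = - \frac{1}{582350}$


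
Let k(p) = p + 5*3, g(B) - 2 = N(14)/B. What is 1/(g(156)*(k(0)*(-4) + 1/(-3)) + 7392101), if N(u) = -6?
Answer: 26/192191549 ≈ 1.3528e-7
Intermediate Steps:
g(B) = 2 - 6/B
k(p) = 15 + p (k(p) = p + 15 = 15 + p)
1/(g(156)*(k(0)*(-4) + 1/(-3)) + 7392101) = 1/((2 - 6/156)*((15 + 0)*(-4) + 1/(-3)) + 7392101) = 1/((2 - 6*1/156)*(15*(-4) - ⅓) + 7392101) = 1/((2 - 1/26)*(-60 - ⅓) + 7392101) = 1/((51/26)*(-181/3) + 7392101) = 1/(-3077/26 + 7392101) = 1/(192191549/26) = 26/192191549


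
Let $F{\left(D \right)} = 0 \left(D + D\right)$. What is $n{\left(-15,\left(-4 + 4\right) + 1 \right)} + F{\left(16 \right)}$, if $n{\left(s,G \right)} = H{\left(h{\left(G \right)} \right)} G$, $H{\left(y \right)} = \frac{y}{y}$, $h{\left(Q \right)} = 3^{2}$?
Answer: $1$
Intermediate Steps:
$h{\left(Q \right)} = 9$
$F{\left(D \right)} = 0$ ($F{\left(D \right)} = 0 \cdot 2 D = 0$)
$H{\left(y \right)} = 1$
$n{\left(s,G \right)} = G$ ($n{\left(s,G \right)} = 1 G = G$)
$n{\left(-15,\left(-4 + 4\right) + 1 \right)} + F{\left(16 \right)} = \left(\left(-4 + 4\right) + 1\right) + 0 = \left(0 + 1\right) + 0 = 1 + 0 = 1$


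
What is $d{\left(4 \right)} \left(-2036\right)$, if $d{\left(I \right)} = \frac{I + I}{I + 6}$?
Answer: $- \frac{8144}{5} \approx -1628.8$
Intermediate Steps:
$d{\left(I \right)} = \frac{2 I}{6 + I}$
$d{\left(4 \right)} \left(-2036\right) = 2 \cdot 4 \frac{1}{6 + 4} \left(-2036\right) = 2 \cdot 4 \cdot \frac{1}{10} \left(-2036\right) = \frac{4}{5} \left(-2036\right) = - \frac{8144}{5}$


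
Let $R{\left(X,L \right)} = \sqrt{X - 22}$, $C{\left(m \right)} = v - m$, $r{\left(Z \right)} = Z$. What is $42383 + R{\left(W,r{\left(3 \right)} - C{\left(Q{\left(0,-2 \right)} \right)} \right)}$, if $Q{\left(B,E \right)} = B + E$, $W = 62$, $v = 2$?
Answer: $42383 + 2 \sqrt{10} \approx 42389.0$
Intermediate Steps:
$C{\left(m \right)} = 2 - m$
$R{\left(X,L \right)} = \sqrt{-22 + X}$
$42383 + R{\left(W,r{\left(3 \right)} - C{\left(Q{\left(0,-2 \right)} \right)} \right)} = 42383 + \sqrt{-22 + 62} = 42383 + \sqrt{40} = 42383 + 2 \sqrt{10}$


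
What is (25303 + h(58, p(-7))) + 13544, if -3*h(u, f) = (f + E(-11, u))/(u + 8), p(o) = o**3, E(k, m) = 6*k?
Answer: 7692115/198 ≈ 38849.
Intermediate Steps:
h(u, f) = -(-66 + f)/(3*(8 + u)) (h(u, f) = -(f + 6*(-11))/(3*(u + 8)) = -(f - 66)/(3*(8 + u)) = -(-66 + f)/(3*(8 + u)))
(25303 + h(58, p(-7))) + 13544 = (25303 + (66 - 1*(-7)**3)/(3*(8 + 58))) + 13544 = (25303 + (1/3)*(66 - 1*(-343))/66) + 13544 = (25303 + (1/3)*(1/66)*(66 + 343)) + 13544 = (25303 + (1/3)*(1/66)*409) + 13544 = (25303 + 409/198) + 13544 = 5010403/198 + 13544 = 7692115/198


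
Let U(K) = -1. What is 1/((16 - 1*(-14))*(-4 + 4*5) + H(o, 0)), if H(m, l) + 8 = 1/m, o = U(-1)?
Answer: 1/471 ≈ 0.0021231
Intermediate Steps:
o = -1
H(m, l) = -8 + 1/m
1/((16 - 1*(-14))*(-4 + 4*5) + H(o, 0)) = 1/((16 - 1*(-14))*(-4 + 4*5) + (-8 + 1/(-1))) = 1/((16 + 14)*(-4 + 20) + (-8 - 1)) = 1/(30*16 - 9) = 1/(480 - 9) = 1/471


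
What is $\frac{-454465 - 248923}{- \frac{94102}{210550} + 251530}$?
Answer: $- \frac{74049171700}{26479773699} \approx -2.7964$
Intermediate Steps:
$\frac{-454465 - 248923}{- \frac{94102}{210550} + 251530} = - \frac{703388}{\left(-94102\right) \frac{1}{210550} + 251530} = - \frac{703388}{- \frac{47051}{105275} + 251530} = - \frac{703388}{\frac{26479773699}{105275}} = \left(-703388\right) \frac{105275}{26479773699} = - \frac{74049171700}{26479773699}$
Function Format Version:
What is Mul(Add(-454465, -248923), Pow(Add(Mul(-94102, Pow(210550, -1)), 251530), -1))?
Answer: Rational(-74049171700, 26479773699) ≈ -2.7964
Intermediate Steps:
Mul(Add(-454465, -248923), Pow(Add(Mul(-94102, Pow(210550, -1)), 251530), -1)) = Mul(-703388, Pow(Add(Mul(-94102, Rational(1, 210550)), 251530), -1)) = Mul(-703388, Pow(Add(Rational(-47051, 105275), 251530), -1)) = Mul(-703388, Pow(Rational(26479773699, 105275), -1)) = Mul(-703388, Rational(105275, 26479773699)) = Rational(-74049171700, 26479773699)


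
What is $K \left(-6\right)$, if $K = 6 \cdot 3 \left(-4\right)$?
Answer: $432$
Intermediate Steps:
$K = -72$ ($K = 18 \left(-4\right) = -72$)
$K \left(-6\right) = \left(-72\right) \left(-6\right) = 432$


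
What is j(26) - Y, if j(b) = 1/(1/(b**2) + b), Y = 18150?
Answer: -319021874/17577 ≈ -18150.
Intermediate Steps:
j(b) = 1/(b + b**(-2)) (j(b) = 1/(b**(-2) + b) = 1/(b + b**(-2)))
j(26) - Y = 26**2/(1 + 26**3) - 1*18150 = 676/(1 + 17576) - 18150 = 676/17577 - 18150 = -319021874/17577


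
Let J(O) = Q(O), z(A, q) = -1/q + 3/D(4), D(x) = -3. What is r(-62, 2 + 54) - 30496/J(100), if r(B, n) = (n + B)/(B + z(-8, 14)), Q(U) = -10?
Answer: 13464404/4415 ≈ 3049.7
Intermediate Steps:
z(A, q) = -1 - 1/q (z(A, q) = -1/q + 3/(-3) = -1/q + 3*(-⅓) = -1/q - 1 = -1 - 1/q)
J(O) = -10
r(B, n) = (B + n)/(-15/14 + B) (r(B, n) = (n + B)/(B + (-1 - 1*14)/14) = (B + n)/(B + (-1 - 14)/14) = (B + n)/(B + (1/14)*(-15)) = (B + n)/(B - 15/14) = (B + n)/(-15/14 + B))
r(-62, 2 + 54) - 30496/J(100) = 14*(-62 + (2 + 54))/(-15 + 14*(-62)) - 30496/(-10) = 14*(-62 + 56)/(-15 - 868) - 30496*(-⅒) = 14*(-6)/(-883) + 15248/5 = 14*(-1/883)*(-6) + 15248/5 = 84/883 + 15248/5 = 13464404/4415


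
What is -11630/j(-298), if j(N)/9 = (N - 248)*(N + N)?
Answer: -5815/1464372 ≈ -0.0039710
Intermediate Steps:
j(N) = 18*N*(-248 + N) (j(N) = 9*((N - 248)*(N + N)) = 9*((-248 + N)*(2*N)) = 9*(2*N*(-248 + N)) = 18*N*(-248 + N))
-11630/j(-298) = -11630*(-1/(5364*(-248 - 298))) = -11630/(18*(-298)*(-546)) = -11630/2928744 = -11630*1/2928744 = -5815/1464372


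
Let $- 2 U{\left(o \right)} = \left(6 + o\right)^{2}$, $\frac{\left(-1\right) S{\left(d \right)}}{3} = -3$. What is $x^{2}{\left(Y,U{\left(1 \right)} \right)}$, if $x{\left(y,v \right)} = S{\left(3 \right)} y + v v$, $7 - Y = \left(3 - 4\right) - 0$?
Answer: $\frac{7230721}{16} \approx 4.5192 \cdot 10^{5}$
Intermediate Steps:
$S{\left(d \right)} = 9$ ($S{\left(d \right)} = \left(-3\right) \left(-3\right) = 9$)
$U{\left(o \right)} = - \frac{\left(6 + o\right)^{2}}{2}$
$Y = 8$ ($Y = 7 - \left(\left(3 - 4\right) - 0\right) = 7 - \left(\left(3 - 4\right) + 0\right) = 7 - \left(-1 + 0\right) = 7 - -1 = 7 + 1 = 8$)
$x{\left(y,v \right)} = v^{2} + 9 y$ ($x{\left(y,v \right)} = 9 y + v v = 9 y + v^{2} = v^{2} + 9 y$)
$x^{2}{\left(Y,U{\left(1 \right)} \right)} = \left(\left(- \frac{\left(6 + 1\right)^{2}}{2}\right)^{2} + 9 \cdot 8\right)^{2} = \left(\left(- \frac{7^{2}}{2}\right)^{2} + 72\right)^{2} = \left(\left(\left(- \frac{1}{2}\right) 49\right)^{2} + 72\right)^{2} = \left(\left(- \frac{49}{2}\right)^{2} + 72\right)^{2} = \left(\frac{2401}{4} + 72\right)^{2} = \left(\frac{2689}{4}\right)^{2} = \frac{7230721}{16}$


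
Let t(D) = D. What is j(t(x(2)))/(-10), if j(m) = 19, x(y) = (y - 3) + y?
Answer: -19/10 ≈ -1.9000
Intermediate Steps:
x(y) = -3 + 2*y (x(y) = (-3 + y) + y = -3 + 2*y)
j(t(x(2)))/(-10) = 19/(-10) = -⅒*19 = -19/10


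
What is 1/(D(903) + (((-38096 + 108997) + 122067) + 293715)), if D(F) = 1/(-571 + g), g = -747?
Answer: 1318/641448193 ≈ 2.0547e-6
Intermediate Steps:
D(F) = -1/1318 (D(F) = 1/(-571 - 747) = 1/(-1318) = -1/1318)
1/(D(903) + (((-38096 + 108997) + 122067) + 293715)) = 1/(-1/1318 + (((-38096 + 108997) + 122067) + 293715)) = 1/(-1/1318 + ((70901 + 122067) + 293715)) = 1/(-1/1318 + (192968 + 293715)) = 1/(-1/1318 + 486683) = 1/(641448193/1318) = 1318/641448193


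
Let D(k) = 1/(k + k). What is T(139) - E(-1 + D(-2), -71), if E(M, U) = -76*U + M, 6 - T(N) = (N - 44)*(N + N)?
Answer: -127195/4 ≈ -31799.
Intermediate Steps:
D(k) = 1/(2*k)
T(N) = 6 - 2*N*(-44 + N) (T(N) = 6 - (N - 44)*(N + N) = 6 - (-44 + N)*2*N = 6 - 2*N*(-44 + N))
E(M, U) = M - 76*U
T(139) - E(-1 + D(-2), -71) = (6 - 2*139**2 + 88*139) - ((-1 + (1/2)/(-2)) - 76*(-71)) = (6 - 2*19321 + 12232) - ((-1 + (1/2)*(-1/2)) + 5396) = (6 - 38642 + 12232) - ((-1 - 1/4) + 5396) = -26404 - (-5/4 + 5396) = -26404 - 1*21579/4 = -26404 - 21579/4 = -127195/4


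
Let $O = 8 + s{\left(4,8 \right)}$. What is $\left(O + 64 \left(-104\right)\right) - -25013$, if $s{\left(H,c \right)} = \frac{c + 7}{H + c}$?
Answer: $\frac{73465}{4} \approx 18366.0$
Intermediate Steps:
$s{\left(H,c \right)} = \frac{7 + c}{H + c}$
$O = \frac{37}{4}$ ($O = 8 + \frac{7 + 8}{4 + 8} = 8 + \frac{1}{12} \cdot 15 = 8 + \frac{5}{4} = \frac{37}{4} \approx 9.25$)
$\left(O + 64 \left(-104\right)\right) - -25013 = \left(\frac{37}{4} + 64 \left(-104\right)\right) - -25013 = \left(\frac{37}{4} - 6656\right) + 25013 = - \frac{26587}{4} + 25013 = \frac{73465}{4}$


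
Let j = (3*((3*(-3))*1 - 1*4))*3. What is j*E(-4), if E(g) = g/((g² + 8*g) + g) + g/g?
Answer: -702/5 ≈ -140.40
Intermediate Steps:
j = -117 (j = (3*(-9*1 - 4))*3 = (3*(-9 - 4))*3 = (3*(-13))*3 = -39*3 = -117)
E(g) = 1 + g/(g² + 9*g) (E(g) = g/(g² + 9*g) + 1 = 1 + g/(g² + 9*g))
j*E(-4) = -117*(10 - 4)/(9 - 4) = -117*6/5 = -702/5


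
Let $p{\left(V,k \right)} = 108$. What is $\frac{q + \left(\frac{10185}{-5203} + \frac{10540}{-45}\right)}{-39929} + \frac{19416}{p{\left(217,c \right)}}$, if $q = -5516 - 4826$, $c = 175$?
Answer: $\frac{336635794189}{1869755283} \approx 180.04$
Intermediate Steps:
$q = -10342$
$\frac{q + \left(\frac{10185}{-5203} + \frac{10540}{-45}\right)}{-39929} + \frac{19416}{p{\left(217,c \right)}} = \frac{-10342 + \left(\frac{10185}{-5203} + \frac{10540}{-45}\right)}{-39929} + \frac{19416}{108} = \left(-10342 + \left(10185 \left(- \frac{1}{5203}\right) + 10540 \left(- \frac{1}{45}\right)\right)\right) \left(- \frac{1}{39929}\right) + 19416 \cdot \frac{1}{108} = \left(-10342 - \frac{11059589}{46827}\right) \left(- \frac{1}{39929}\right) + \frac{1618}{9} = \left(- \frac{495344423}{46827}\right) \left(- \frac{1}{39929}\right) + \frac{1618}{9} = \frac{495344423}{1869755283} + \frac{1618}{9} = \frac{336635794189}{1869755283}$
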